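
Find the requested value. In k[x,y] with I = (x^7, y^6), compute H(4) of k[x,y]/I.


k[x,y], I = (x^7, y^6), d = 4
Need i < 7 and d-i < 6.
Range: 0 <= i <= 4.
H(4) = 5


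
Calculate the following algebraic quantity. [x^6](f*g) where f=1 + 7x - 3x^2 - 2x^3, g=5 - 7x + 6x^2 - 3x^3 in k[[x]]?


[x^6] = sum a_i*b_j, i+j=6
  -2*-3=6
Sum=6


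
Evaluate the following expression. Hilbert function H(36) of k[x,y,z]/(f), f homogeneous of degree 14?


C(38,2)-C(24,2)=703-276=427


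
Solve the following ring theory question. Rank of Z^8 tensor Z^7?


rank(M(x)N) = rank(M)*rank(N)
8*7 = 56


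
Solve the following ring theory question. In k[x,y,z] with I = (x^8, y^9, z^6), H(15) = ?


Need i<8, j<9, k<6 with i+j+k=15.
For each i, j ranges over max(0,15-i-5)..min(8,15-i):
  i=0: j in [10,8] -> 0
  i=1: j in [9,8] -> 0
  i=2: j in [8,8] -> 1
  i=3: j in [7,8] -> 2
  i=4: j in [6,8] -> 3
  i=5: j in [5,8] -> 4
  i=6: j in [4,8] -> 5
  i=7: j in [3,8] -> 6
H(15) = 0+0+1+2+3+4+5+6 = 21


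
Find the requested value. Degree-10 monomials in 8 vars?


C(d+n-1,n-1)=C(17,7)=19448


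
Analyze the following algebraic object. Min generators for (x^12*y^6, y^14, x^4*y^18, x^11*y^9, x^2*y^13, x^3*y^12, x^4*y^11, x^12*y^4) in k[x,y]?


Remove redundant (divisible by others).
x^4*y^18 redundant.
x^12*y^6 redundant.
Min: x^12*y^4, x^11*y^9, x^4*y^11, x^3*y^12, x^2*y^13, y^14
Count=6


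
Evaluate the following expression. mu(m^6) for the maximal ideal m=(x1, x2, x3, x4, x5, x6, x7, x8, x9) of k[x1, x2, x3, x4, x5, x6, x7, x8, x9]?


Graded Nakayama: mu(m^d) = dim_k (m^d/m^(d+1)) = #degree-6 monomials in 9 vars
C(n+d-1,d)=C(14,6)=3003


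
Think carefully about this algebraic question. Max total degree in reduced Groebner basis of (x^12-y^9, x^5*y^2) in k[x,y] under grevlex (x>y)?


LT(f1)=x^12, LT(f2)=x^5y^2, lcm=x^12y^2
S(f1,f2) = y^2*f1 - x^7*f2 = -y^11
Reduced GB = {f1, f2, y^11}; degrees 12, 7, 11
Max = 12


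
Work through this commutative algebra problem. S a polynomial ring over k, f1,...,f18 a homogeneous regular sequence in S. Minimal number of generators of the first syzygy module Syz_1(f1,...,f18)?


Regular sequence => Koszul complex is the minimal free resolution.
Syz_1 minimally generated by Koszul relations f_i*e_j - f_j*e_i (i<j): mu(Syz_1) = beta_2 = C(m,2) = m(m-1)/2
m=18
18*17/2 = 153


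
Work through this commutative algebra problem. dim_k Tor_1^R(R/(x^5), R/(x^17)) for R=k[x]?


Tor_1(R/I,R/J)=(I cap J)/IJ=(x^17)/(x^22)
dim=22-17=min(5,17)=5


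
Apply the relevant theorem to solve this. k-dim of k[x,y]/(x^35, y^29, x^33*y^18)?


k[x,y]/I, I = (x^35, y^29, x^33*y^18)
Rect: 35x29=1015. Corner: (35-33)x(29-18)=22.
dim = 1015-22 = 993


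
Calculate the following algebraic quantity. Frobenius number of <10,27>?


gcd(10,27)=1 => F=ab-a-b=10*27-10-27=270-37=233


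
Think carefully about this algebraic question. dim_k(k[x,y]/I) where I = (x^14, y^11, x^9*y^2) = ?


k[x,y]/I, I = (x^14, y^11, x^9*y^2)
Rect: 14x11=154. Corner: (14-9)x(11-2)=45.
dim = 154-45 = 109


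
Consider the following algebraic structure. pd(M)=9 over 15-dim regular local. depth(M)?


pd+depth=depth(R)=15
depth=15-9=6


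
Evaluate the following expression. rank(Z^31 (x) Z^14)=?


rank(M(x)N) = rank(M)*rank(N)
31*14 = 434


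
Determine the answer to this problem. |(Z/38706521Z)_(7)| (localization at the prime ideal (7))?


7-primary part: 38706521=7^7*47
Size=7^7=823543


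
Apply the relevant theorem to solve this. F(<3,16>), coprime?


gcd(3,16)=1 => F=ab-a-b=3*16-3-16=48-19=29


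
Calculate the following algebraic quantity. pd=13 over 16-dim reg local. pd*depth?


pd+depth=16
depth=16-13=3
pd*depth=13*3=39


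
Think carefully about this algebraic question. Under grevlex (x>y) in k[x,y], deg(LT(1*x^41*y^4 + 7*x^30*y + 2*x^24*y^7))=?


LT: 1*x^41*y^4
deg_x=41, deg_y=4
Total=41+4=45


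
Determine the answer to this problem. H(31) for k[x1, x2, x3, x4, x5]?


C(d+n-1,n-1)=C(35,4)=52360


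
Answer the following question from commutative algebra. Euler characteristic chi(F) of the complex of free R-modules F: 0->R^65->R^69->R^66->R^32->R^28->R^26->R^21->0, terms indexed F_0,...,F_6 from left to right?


chi = sum (-1)^i * rank:
(-1)^0*65=65
(-1)^1*69=-69
(-1)^2*66=66
(-1)^3*32=-32
(-1)^4*28=28
(-1)^5*26=-26
(-1)^6*21=21
chi=53


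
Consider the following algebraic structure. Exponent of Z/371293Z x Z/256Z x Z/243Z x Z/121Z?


Exponent = lcm of the cyclic orders; pairwise coprime => product.
13^5*2^8*3^5*11^2=371293*256*243*121=2794784788224


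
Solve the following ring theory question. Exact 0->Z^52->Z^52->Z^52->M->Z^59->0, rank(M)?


Alt sum=0:
(-1)^0*52 + (-1)^1*52 + (-1)^2*52 + (-1)^3*? + (-1)^4*59=0
rank(M)=111


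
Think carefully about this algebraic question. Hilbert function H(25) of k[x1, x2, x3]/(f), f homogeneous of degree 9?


C(27,2)-C(18,2)=351-153=198


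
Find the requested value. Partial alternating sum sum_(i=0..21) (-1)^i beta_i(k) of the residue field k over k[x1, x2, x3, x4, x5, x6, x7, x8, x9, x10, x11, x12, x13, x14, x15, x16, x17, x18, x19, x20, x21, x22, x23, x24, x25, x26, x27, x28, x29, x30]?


Koszul resolution: beta_i(k)=C(n,i), n=30
sum_(i=0..p) (-1)^i C(n,i) = (-1)^p C(n-1,p)
(-1)^21*C(29,21) = (-1)^21*4292145 = -4292145


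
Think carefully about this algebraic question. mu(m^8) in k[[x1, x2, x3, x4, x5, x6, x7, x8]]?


C(n+d-1,d)=C(15,8)=6435


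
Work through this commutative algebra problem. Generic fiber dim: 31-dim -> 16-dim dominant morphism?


dim(fiber)=dim(X)-dim(Y)=31-16=15


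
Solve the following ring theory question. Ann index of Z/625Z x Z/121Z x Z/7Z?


Exponent = lcm of the cyclic orders; pairwise coprime => product.
5^4*11^2*7^1=625*121*7=529375


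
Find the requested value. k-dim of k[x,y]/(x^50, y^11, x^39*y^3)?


k[x,y]/I, I = (x^50, y^11, x^39*y^3)
Rect: 50x11=550. Corner: (50-39)x(11-3)=88.
dim = 550-88 = 462


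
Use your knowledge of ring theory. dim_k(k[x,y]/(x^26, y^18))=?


Basis: x^i*y^j, i<26, j<18
26*18=468


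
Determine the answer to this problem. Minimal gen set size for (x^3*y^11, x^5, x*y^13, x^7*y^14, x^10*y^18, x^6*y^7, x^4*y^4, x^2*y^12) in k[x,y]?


Remove redundant (divisible by others).
x^10*y^18 redundant.
x^7*y^14 redundant.
x^6*y^7 redundant.
Min: x^5, x^4*y^4, x^3*y^11, x^2*y^12, x*y^13
Count=5


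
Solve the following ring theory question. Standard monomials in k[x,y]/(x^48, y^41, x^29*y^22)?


k[x,y]/I, I = (x^48, y^41, x^29*y^22)
Rect: 48x41=1968. Corner: (48-29)x(41-22)=361.
dim = 1968-361 = 1607


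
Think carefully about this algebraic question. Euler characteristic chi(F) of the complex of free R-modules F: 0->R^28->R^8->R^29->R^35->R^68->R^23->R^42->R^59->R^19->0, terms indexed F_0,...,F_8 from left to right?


chi = sum (-1)^i * rank:
(-1)^0*28=28
(-1)^1*8=-8
(-1)^2*29=29
(-1)^3*35=-35
(-1)^4*68=68
(-1)^5*23=-23
(-1)^6*42=42
(-1)^7*59=-59
(-1)^8*19=19
chi=61


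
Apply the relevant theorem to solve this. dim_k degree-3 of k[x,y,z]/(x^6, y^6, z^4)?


Need i<6, j<6, k<4 with i+j+k=3.
For each i, j ranges over max(0,3-i-3)..min(5,3-i):
  i=0: j in [0,3] -> 4
  i=1: j in [0,2] -> 3
  i=2: j in [0,1] -> 2
  i=3: j in [0,0] -> 1
H(3) = 4+3+2+1 = 10


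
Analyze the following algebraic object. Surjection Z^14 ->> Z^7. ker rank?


rank(ker) = 14-7 = 7


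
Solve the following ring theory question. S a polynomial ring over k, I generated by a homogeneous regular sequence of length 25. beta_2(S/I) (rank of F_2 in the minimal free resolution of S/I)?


Regular sequence => Koszul complex is the minimal free resolution.
Syz_1 minimally generated by Koszul relations f_i*e_j - f_j*e_i (i<j): mu(Syz_1) = beta_2 = C(m,2) = m(m-1)/2
m=25
25*24/2 = 300


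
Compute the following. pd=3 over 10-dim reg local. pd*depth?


pd+depth=10
depth=10-3=7
pd*depth=3*7=21


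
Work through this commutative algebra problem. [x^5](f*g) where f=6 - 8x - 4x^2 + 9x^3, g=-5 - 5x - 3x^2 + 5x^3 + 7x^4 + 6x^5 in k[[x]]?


[x^5] = sum a_i*b_j, i+j=5
  6*6=36
  -8*7=-56
  -4*5=-20
  9*-3=-27
Sum=-67


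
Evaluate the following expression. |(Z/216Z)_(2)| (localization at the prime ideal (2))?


2-primary part: 216=2^3*27
Size=2^3=8


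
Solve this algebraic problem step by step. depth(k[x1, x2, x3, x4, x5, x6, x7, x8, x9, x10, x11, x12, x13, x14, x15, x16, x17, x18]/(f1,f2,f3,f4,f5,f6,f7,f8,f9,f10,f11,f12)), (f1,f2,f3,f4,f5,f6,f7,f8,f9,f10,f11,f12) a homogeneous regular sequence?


depth(R)=18
depth(R/I)=18-12=6


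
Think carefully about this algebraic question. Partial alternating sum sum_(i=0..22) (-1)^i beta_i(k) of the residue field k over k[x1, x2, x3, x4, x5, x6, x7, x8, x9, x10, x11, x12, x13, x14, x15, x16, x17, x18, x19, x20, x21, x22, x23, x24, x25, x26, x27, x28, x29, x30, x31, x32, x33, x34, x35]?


Koszul resolution: beta_i(k)=C(n,i), n=35
sum_(i=0..p) (-1)^i C(n,i) = (-1)^p C(n-1,p)
(-1)^22*C(34,22) = (-1)^22*548354040 = 548354040


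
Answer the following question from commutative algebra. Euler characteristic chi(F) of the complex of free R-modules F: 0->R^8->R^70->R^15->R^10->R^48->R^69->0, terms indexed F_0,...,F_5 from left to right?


chi = sum (-1)^i * rank:
(-1)^0*8=8
(-1)^1*70=-70
(-1)^2*15=15
(-1)^3*10=-10
(-1)^4*48=48
(-1)^5*69=-69
chi=-78


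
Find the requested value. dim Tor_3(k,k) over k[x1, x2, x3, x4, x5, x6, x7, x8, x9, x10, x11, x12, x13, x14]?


Koszul: C(n,i)=C(14,3)=364


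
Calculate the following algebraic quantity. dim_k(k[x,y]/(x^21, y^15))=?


Basis: x^i*y^j, i<21, j<15
21*15=315


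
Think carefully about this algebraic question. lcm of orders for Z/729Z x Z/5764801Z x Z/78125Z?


Exponent = lcm of the cyclic orders; pairwise coprime => product.
3^6*7^8*5^7=729*5764801*78125=328323431953125


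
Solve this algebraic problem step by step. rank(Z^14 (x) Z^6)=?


rank(M(x)N) = rank(M)*rank(N)
14*6 = 84


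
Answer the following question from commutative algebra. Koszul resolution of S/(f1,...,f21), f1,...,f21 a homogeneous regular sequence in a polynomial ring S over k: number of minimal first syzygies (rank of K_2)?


Regular sequence => Koszul complex is the minimal free resolution.
Syz_1 minimally generated by Koszul relations f_i*e_j - f_j*e_i (i<j): mu(Syz_1) = beta_2 = C(m,2) = m(m-1)/2
m=21
21*20/2 = 210


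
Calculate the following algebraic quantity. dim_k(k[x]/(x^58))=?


Basis: 1,x,...,x^57
dim=58


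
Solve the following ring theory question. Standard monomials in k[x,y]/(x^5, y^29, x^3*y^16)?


k[x,y]/I, I = (x^5, y^29, x^3*y^16)
Rect: 5x29=145. Corner: (5-3)x(29-16)=26.
dim = 145-26 = 119


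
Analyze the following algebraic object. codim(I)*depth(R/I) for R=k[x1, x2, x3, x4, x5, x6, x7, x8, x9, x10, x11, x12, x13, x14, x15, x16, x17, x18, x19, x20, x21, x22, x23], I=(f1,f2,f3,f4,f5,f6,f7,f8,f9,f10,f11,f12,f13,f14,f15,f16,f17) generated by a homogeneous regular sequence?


codim=17, depth=dim(R/I)=23-17=6
Product=17*6=102


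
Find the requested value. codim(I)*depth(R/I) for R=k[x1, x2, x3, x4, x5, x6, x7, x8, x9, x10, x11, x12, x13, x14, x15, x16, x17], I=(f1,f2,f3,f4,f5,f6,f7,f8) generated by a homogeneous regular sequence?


codim=8, depth=dim(R/I)=17-8=9
Product=8*9=72


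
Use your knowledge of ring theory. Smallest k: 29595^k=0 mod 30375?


29595^k mod 30375:
k=1: 29595
k=2: 900
k=3: 27000
k=4: 20250
k=5: 0
First zero at k = 5


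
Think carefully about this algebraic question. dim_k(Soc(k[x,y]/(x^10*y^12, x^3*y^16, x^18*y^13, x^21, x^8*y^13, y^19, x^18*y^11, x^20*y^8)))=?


Socle = ann(m) = span of standard monomials u with x*u, y*u in I (staircase corners).
Redundant generators: x^18*y^13
Minimal generators: x^21, x^20*y^8, x^18*y^11, x^10*y^12, x^8*y^13, x^3*y^16, y^19
Corners: x^2y^18, x^7y^15, x^9y^12, x^17y^11, x^19y^10, x^20y^7
Socle dim=6


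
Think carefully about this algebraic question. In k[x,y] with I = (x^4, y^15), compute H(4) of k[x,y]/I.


k[x,y], I = (x^4, y^15), d = 4
Need i < 4 and d-i < 15.
Range: 0 <= i <= 3.
H(4) = 4


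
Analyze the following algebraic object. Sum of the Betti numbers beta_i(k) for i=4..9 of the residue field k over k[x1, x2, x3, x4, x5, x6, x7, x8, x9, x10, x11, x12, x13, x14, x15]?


Koszul resolution: beta_i(k)=C(n,i), n=15
C(15,4)=1365, C(15,5)=3003, C(15,6)=5005, C(15,7)=6435, C(15,8)=6435, C(15,9)=5005
Sum=27248


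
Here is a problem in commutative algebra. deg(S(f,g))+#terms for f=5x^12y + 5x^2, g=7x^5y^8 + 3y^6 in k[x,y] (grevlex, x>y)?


LT(f)=5x^12y, LT(g)=7x^5y^8
lcm(LM)=x^12y^8
S(f,g) (scaled by 35 to clear denominators) = 7y^7*f - 5x^7*g = -15x^7y^6 + 35x^2y^7
2 terms, deg 13.
13+2=15


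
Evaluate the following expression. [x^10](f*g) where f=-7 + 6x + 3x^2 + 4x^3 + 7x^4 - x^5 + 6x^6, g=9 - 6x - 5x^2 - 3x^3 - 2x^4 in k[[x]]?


[x^10] = sum a_i*b_j, i+j=10
  6*-2=-12
Sum=-12


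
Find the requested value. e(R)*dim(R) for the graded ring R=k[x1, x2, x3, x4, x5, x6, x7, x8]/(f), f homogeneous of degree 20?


e(R)=deg(f)=20, dim(R)=8-1=7
e*dim=20*7=140


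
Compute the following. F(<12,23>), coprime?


gcd(12,23)=1 => F=ab-a-b=12*23-12-23=276-35=241


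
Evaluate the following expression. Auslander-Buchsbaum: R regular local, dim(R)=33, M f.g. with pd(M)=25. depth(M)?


pd+depth=depth(R)=33
depth=33-25=8


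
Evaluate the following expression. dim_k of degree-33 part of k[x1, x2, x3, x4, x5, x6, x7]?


C(d+n-1,n-1)=C(39,6)=3262623


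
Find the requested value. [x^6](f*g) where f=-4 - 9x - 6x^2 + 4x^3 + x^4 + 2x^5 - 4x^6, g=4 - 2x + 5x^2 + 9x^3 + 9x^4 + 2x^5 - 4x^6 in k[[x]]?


[x^6] = sum a_i*b_j, i+j=6
  -4*-4=16
  -9*2=-18
  -6*9=-54
  4*9=36
  1*5=5
  2*-2=-4
  -4*4=-16
Sum=-35


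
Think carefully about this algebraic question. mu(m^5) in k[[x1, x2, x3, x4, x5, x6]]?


C(n+d-1,d)=C(10,5)=252


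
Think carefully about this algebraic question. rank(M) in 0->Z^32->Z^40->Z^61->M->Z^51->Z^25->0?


Alt sum=0:
(-1)^0*32 + (-1)^1*40 + (-1)^2*61 + (-1)^3*? + (-1)^4*51 + (-1)^5*25=0
rank(M)=79


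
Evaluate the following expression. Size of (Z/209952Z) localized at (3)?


3-primary part: 209952=3^8*32
Size=3^8=6561


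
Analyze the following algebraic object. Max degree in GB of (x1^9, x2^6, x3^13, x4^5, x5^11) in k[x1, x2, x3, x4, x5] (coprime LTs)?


Pure powers, coprime LTs => already GB.
Degrees: 9, 6, 13, 5, 11
Max=13


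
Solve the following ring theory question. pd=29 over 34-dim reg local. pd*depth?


pd+depth=34
depth=34-29=5
pd*depth=29*5=145


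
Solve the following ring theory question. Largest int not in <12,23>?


gcd(12,23)=1 => F=ab-a-b=12*23-12-23=276-35=241


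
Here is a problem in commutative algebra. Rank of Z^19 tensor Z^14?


rank(M(x)N) = rank(M)*rank(N)
19*14 = 266


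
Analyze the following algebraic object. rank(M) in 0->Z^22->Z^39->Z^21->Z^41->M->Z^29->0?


Alt sum=0:
(-1)^0*22 + (-1)^1*39 + (-1)^2*21 + (-1)^3*41 + (-1)^4*? + (-1)^5*29=0
rank(M)=66


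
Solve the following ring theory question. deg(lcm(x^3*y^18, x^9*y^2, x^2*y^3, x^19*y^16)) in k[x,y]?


lcm = componentwise max:
x: max(3,9,2,19)=19
y: max(18,2,3,16)=18
Total=19+18=37


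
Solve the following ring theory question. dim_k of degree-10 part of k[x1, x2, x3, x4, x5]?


C(d+n-1,n-1)=C(14,4)=1001


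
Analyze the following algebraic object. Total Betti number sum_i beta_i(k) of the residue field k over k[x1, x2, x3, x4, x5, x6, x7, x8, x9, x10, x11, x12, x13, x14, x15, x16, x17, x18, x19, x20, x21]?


Koszul resolution: beta_i(k)=C(n,i), n=21
sum_i C(21,i) = 2^21 = 2097152


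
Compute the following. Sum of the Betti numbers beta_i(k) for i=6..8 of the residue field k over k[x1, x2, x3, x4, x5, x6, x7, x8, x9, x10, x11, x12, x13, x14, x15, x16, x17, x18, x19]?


Koszul resolution: beta_i(k)=C(n,i), n=19
C(19,6)=27132, C(19,7)=50388, C(19,8)=75582
Sum=153102


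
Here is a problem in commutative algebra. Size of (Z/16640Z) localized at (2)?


2-primary part: 16640=2^8*65
Size=2^8=256


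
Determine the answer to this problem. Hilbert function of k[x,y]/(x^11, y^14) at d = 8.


k[x,y], I = (x^11, y^14), d = 8
Need i < 11 and d-i < 14.
Range: 0 <= i <= 8.
H(8) = 9


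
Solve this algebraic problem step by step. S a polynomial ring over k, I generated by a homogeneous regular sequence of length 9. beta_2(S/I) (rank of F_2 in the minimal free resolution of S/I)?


Regular sequence => Koszul complex is the minimal free resolution.
Syz_1 minimally generated by Koszul relations f_i*e_j - f_j*e_i (i<j): mu(Syz_1) = beta_2 = C(m,2) = m(m-1)/2
m=9
9*8/2 = 36


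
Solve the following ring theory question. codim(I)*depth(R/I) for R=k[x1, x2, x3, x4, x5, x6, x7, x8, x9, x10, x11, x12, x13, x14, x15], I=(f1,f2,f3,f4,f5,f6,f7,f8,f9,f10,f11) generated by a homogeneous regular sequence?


codim=11, depth=dim(R/I)=15-11=4
Product=11*4=44


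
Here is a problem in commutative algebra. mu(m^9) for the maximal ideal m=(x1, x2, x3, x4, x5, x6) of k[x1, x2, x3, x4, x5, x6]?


Graded Nakayama: mu(m^d) = dim_k (m^d/m^(d+1)) = #degree-9 monomials in 6 vars
C(n+d-1,d)=C(14,9)=2002


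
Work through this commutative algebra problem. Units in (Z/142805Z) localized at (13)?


Local ring = Z/28561Z.
phi(28561) = 13^3*(13-1) = 26364


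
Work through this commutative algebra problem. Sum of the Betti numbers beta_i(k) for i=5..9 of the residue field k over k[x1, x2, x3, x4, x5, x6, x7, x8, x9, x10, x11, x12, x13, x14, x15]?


Koszul resolution: beta_i(k)=C(n,i), n=15
C(15,5)=3003, C(15,6)=5005, C(15,7)=6435, C(15,8)=6435, C(15,9)=5005
Sum=25883


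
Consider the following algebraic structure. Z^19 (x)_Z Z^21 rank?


rank(M(x)N) = rank(M)*rank(N)
19*21 = 399


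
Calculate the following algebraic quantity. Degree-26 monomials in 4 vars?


C(d+n-1,n-1)=C(29,3)=3654


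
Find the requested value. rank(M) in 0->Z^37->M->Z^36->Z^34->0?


Alt sum=0:
(-1)^0*37 + (-1)^1*? + (-1)^2*36 + (-1)^3*34=0
rank(M)=39


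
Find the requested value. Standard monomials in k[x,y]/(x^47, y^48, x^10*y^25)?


k[x,y]/I, I = (x^47, y^48, x^10*y^25)
Rect: 47x48=2256. Corner: (47-10)x(48-25)=851.
dim = 2256-851 = 1405


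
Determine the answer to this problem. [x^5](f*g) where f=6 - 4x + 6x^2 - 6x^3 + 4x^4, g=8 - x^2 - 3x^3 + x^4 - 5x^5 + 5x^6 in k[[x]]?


[x^5] = sum a_i*b_j, i+j=5
  6*-5=-30
  -4*1=-4
  6*-3=-18
  -6*-1=6
Sum=-46


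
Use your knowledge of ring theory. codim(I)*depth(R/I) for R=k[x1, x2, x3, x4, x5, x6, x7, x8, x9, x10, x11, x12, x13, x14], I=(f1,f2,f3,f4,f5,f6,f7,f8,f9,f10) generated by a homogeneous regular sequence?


codim=10, depth=dim(R/I)=14-10=4
Product=10*4=40


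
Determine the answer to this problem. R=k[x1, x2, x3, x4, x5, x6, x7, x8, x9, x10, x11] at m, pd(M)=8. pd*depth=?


pd+depth=11
depth=11-8=3
pd*depth=8*3=24


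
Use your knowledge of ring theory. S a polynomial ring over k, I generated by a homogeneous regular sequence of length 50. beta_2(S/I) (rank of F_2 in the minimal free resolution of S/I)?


Regular sequence => Koszul complex is the minimal free resolution.
Syz_1 minimally generated by Koszul relations f_i*e_j - f_j*e_i (i<j): mu(Syz_1) = beta_2 = C(m,2) = m(m-1)/2
m=50
50*49/2 = 1225


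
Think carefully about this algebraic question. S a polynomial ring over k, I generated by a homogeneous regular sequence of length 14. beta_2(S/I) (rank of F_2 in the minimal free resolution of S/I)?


Regular sequence => Koszul complex is the minimal free resolution.
Syz_1 minimally generated by Koszul relations f_i*e_j - f_j*e_i (i<j): mu(Syz_1) = beta_2 = C(m,2) = m(m-1)/2
m=14
14*13/2 = 91


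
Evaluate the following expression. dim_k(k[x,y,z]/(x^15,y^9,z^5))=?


Basis: x^iy^jz^k, i<15,j<9,k<5
15*9*5=675


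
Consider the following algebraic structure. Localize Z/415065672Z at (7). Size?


7-primary part: 415065672=7^8*72
Size=7^8=5764801


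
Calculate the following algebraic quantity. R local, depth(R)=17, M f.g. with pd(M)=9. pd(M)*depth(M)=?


pd+depth=17
depth=17-9=8
pd*depth=9*8=72


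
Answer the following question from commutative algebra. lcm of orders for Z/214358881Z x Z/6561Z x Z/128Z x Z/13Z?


Exponent = lcm of the cyclic orders; pairwise coprime => product.
11^8*3^8*2^7*13^1=214358881*6561*128*13=2340263940753024


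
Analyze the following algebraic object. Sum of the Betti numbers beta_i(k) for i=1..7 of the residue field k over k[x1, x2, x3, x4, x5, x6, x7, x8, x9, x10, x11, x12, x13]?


Koszul resolution: beta_i(k)=C(n,i), n=13
C(13,1)=13, C(13,2)=78, C(13,3)=286, C(13,4)=715, C(13,5)=1287, C(13,6)=1716, C(13,7)=1716
Sum=5811


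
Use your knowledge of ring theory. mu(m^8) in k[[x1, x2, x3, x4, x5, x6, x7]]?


C(n+d-1,d)=C(14,8)=3003


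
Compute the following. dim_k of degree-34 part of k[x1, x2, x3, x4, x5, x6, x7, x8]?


C(d+n-1,n-1)=C(41,7)=22481940


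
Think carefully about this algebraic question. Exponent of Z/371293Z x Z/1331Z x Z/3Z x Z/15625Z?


Exponent = lcm of the cyclic orders; pairwise coprime => product.
13^5*11^3*3^1*5^6=371293*1331*3*15625=23165202328125


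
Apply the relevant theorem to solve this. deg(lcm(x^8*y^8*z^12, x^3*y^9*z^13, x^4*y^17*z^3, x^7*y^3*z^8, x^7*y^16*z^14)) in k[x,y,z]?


lcm = componentwise max:
x: max(8,3,4,7,7)=8
y: max(8,9,17,3,16)=17
z: max(12,13,3,8,14)=14
Total=8+17+14=39


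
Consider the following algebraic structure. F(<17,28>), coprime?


gcd(17,28)=1 => F=ab-a-b=17*28-17-28=476-45=431


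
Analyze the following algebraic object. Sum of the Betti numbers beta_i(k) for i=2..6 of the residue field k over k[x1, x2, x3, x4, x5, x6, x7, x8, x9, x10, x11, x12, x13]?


Koszul resolution: beta_i(k)=C(n,i), n=13
C(13,2)=78, C(13,3)=286, C(13,4)=715, C(13,5)=1287, C(13,6)=1716
Sum=4082


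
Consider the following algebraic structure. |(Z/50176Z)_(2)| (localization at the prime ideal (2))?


2-primary part: 50176=2^10*49
Size=2^10=1024


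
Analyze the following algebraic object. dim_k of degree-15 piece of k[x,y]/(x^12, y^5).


k[x,y], I = (x^12, y^5), d = 15
Need i < 12 and d-i < 5.
Range: 11 <= i <= 11.
H(15) = 1


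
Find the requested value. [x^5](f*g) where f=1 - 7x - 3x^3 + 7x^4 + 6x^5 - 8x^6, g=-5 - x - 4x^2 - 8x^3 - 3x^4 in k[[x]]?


[x^5] = sum a_i*b_j, i+j=5
  -7*-3=21
  -3*-4=12
  7*-1=-7
  6*-5=-30
Sum=-4


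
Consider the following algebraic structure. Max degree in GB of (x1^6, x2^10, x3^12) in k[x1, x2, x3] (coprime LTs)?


Pure powers, coprime LTs => already GB.
Degrees: 6, 10, 12
Max=12


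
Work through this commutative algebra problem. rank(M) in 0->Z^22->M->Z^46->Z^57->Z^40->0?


Alt sum=0:
(-1)^0*22 + (-1)^1*? + (-1)^2*46 + (-1)^3*57 + (-1)^4*40=0
rank(M)=51


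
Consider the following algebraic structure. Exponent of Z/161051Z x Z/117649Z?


Exponent = lcm of the cyclic orders; pairwise coprime => product.
11^5*7^6=161051*117649=18947489099


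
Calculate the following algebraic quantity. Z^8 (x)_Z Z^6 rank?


rank(M(x)N) = rank(M)*rank(N)
8*6 = 48


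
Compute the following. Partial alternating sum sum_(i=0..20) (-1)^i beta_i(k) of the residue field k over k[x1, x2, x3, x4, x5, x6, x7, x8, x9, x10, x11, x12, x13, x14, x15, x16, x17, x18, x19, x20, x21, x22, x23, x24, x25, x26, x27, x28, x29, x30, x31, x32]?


Koszul resolution: beta_i(k)=C(n,i), n=32
sum_(i=0..p) (-1)^i C(n,i) = (-1)^p C(n-1,p)
(-1)^20*C(31,20) = (-1)^20*84672315 = 84672315


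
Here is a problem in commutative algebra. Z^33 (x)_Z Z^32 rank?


rank(M(x)N) = rank(M)*rank(N)
33*32 = 1056


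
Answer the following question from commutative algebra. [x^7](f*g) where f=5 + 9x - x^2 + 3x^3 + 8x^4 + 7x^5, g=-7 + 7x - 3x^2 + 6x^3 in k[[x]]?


[x^7] = sum a_i*b_j, i+j=7
  8*6=48
  7*-3=-21
Sum=27


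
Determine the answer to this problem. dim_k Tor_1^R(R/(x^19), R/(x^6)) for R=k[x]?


Tor_1(R/I,R/J)=(I cap J)/IJ=(x^19)/(x^25)
dim=25-19=min(19,6)=6


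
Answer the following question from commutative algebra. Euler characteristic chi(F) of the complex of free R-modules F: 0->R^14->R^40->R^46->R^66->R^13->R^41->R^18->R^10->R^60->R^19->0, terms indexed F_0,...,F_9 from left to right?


chi = sum (-1)^i * rank:
(-1)^0*14=14
(-1)^1*40=-40
(-1)^2*46=46
(-1)^3*66=-66
(-1)^4*13=13
(-1)^5*41=-41
(-1)^6*18=18
(-1)^7*10=-10
(-1)^8*60=60
(-1)^9*19=-19
chi=-25


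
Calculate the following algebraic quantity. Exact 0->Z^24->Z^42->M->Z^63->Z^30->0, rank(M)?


Alt sum=0:
(-1)^0*24 + (-1)^1*42 + (-1)^2*? + (-1)^3*63 + (-1)^4*30=0
rank(M)=51


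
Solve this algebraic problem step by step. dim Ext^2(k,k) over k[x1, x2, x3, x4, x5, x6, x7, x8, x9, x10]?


C(n,i)=C(10,2)=45


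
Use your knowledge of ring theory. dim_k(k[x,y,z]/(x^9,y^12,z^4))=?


Basis: x^iy^jz^k, i<9,j<12,k<4
9*12*4=432


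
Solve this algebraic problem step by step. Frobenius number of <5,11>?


gcd(5,11)=1 => F=ab-a-b=5*11-5-11=55-16=39


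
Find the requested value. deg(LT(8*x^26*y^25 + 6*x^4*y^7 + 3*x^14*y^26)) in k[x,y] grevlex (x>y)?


LT: 8*x^26*y^25
deg_x=26, deg_y=25
Total=26+25=51


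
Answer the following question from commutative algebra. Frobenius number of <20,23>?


gcd(20,23)=1 => F=ab-a-b=20*23-20-23=460-43=417


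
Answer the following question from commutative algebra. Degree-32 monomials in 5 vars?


C(d+n-1,n-1)=C(36,4)=58905


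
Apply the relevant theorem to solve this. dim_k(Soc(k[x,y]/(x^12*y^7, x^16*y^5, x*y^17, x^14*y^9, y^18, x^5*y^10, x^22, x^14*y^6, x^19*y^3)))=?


Socle = ann(m) = span of standard monomials u with x*u, y*u in I (staircase corners).
Redundant generators: x^14*y^9
Minimal generators: x^22, x^19*y^3, x^16*y^5, x^14*y^6, x^12*y^7, x^5*y^10, x*y^17, y^18
Corners: y^17, x^4y^16, x^11y^9, x^13y^6, x^15y^5, x^18y^4, x^21y^2
Socle dim=7


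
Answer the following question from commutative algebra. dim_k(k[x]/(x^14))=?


Basis: 1,x,...,x^13
dim=14


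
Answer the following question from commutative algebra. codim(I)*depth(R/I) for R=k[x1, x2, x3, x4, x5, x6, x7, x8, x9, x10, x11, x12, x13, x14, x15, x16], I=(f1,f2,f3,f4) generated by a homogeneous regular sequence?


codim=4, depth=dim(R/I)=16-4=12
Product=4*12=48


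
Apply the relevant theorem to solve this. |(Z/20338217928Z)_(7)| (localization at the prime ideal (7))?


7-primary part: 20338217928=7^10*72
Size=7^10=282475249


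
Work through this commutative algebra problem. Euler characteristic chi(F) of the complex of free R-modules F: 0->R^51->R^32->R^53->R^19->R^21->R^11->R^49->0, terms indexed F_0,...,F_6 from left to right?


chi = sum (-1)^i * rank:
(-1)^0*51=51
(-1)^1*32=-32
(-1)^2*53=53
(-1)^3*19=-19
(-1)^4*21=21
(-1)^5*11=-11
(-1)^6*49=49
chi=112


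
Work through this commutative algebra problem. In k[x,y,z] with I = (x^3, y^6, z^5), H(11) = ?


Need i<3, j<6, k<5 with i+j+k=11.
For each i, j ranges over max(0,11-i-4)..min(5,11-i):
  i=0: j in [7,5] -> 0
  i=1: j in [6,5] -> 0
  i=2: j in [5,5] -> 1
H(11) = 0+0+1 = 1


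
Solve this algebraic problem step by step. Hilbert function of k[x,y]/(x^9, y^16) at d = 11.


k[x,y], I = (x^9, y^16), d = 11
Need i < 9 and d-i < 16.
Range: 0 <= i <= 8.
H(11) = 9


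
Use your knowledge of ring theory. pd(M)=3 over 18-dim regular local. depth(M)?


pd+depth=depth(R)=18
depth=18-3=15


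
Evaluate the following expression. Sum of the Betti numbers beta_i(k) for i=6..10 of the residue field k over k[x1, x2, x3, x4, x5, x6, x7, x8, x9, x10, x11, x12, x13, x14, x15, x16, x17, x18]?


Koszul resolution: beta_i(k)=C(n,i), n=18
C(18,6)=18564, C(18,7)=31824, C(18,8)=43758, C(18,9)=48620, C(18,10)=43758
Sum=186524


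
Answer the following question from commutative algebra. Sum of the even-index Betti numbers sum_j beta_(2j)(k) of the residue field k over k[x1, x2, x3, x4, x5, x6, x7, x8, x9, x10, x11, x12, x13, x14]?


Koszul resolution: beta_i(k)=C(n,i), n=14
sum_even C(14,i) = 2^(n-1) = 2^13 = 8192


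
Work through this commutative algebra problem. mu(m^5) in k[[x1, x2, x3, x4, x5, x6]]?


C(n+d-1,d)=C(10,5)=252


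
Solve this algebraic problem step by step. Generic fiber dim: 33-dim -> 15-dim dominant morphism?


dim(fiber)=dim(X)-dim(Y)=33-15=18


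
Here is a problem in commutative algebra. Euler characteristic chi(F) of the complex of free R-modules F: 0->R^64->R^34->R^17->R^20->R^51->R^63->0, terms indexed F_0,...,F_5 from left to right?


chi = sum (-1)^i * rank:
(-1)^0*64=64
(-1)^1*34=-34
(-1)^2*17=17
(-1)^3*20=-20
(-1)^4*51=51
(-1)^5*63=-63
chi=15


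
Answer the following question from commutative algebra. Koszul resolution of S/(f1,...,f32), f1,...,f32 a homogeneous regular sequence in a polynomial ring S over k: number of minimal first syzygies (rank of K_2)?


Regular sequence => Koszul complex is the minimal free resolution.
Syz_1 minimally generated by Koszul relations f_i*e_j - f_j*e_i (i<j): mu(Syz_1) = beta_2 = C(m,2) = m(m-1)/2
m=32
32*31/2 = 496


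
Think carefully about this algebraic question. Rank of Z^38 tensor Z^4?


rank(M(x)N) = rank(M)*rank(N)
38*4 = 152


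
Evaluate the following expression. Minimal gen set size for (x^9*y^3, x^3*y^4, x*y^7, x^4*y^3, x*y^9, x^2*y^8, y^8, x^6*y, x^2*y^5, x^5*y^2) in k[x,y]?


Remove redundant (divisible by others).
x^9*y^3 redundant.
x*y^9 redundant.
x^2*y^8 redundant.
Min: x^6*y, x^5*y^2, x^4*y^3, x^3*y^4, x^2*y^5, x*y^7, y^8
Count=7


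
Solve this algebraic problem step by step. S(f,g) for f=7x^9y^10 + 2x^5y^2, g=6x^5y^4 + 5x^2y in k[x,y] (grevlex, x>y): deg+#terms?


LT(f)=7x^9y^10, LT(g)=6x^5y^4
lcm(LM)=x^9y^10
S(f,g) (scaled by 42 to clear denominators) = 6*f - 7x^4y^6*g = -35x^6y^7 + 12x^5y^2
2 terms, deg 13.
13+2=15


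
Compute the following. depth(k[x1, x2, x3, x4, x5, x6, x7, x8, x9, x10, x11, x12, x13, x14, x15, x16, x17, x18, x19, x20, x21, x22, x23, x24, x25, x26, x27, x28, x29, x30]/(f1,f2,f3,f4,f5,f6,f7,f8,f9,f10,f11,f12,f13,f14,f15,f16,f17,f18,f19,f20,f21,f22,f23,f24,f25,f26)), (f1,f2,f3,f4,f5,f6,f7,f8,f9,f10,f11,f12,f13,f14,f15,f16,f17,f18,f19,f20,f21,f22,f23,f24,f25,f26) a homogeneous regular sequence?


depth(R)=30
depth(R/I)=30-26=4


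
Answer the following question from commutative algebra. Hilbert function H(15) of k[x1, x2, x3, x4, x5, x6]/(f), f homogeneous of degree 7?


C(20,5)-C(13,5)=15504-1287=14217


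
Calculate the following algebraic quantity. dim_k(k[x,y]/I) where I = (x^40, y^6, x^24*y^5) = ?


k[x,y]/I, I = (x^40, y^6, x^24*y^5)
Rect: 40x6=240. Corner: (40-24)x(6-5)=16.
dim = 240-16 = 224


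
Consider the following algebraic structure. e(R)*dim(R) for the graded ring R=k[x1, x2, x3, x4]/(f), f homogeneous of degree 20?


e(R)=deg(f)=20, dim(R)=4-1=3
e*dim=20*3=60


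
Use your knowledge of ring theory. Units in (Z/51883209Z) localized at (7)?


Local ring = Z/5764801Z.
phi(5764801) = 7^7*(7-1) = 4941258


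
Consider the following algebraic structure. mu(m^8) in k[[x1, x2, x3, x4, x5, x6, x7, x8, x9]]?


C(n+d-1,d)=C(16,8)=12870


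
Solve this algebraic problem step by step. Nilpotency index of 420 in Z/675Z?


420^k mod 675:
k=1: 420
k=2: 225
k=3: 0
First zero at k = 3


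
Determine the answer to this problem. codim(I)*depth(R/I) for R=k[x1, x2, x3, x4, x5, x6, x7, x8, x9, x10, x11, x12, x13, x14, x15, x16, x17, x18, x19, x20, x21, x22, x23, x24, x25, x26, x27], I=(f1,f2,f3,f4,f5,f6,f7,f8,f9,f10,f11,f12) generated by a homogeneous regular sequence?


codim=12, depth=dim(R/I)=27-12=15
Product=12*15=180


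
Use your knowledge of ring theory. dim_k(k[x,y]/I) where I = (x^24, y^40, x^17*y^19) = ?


k[x,y]/I, I = (x^24, y^40, x^17*y^19)
Rect: 24x40=960. Corner: (24-17)x(40-19)=147.
dim = 960-147 = 813


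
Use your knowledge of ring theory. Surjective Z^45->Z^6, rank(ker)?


rank(ker) = 45-6 = 39


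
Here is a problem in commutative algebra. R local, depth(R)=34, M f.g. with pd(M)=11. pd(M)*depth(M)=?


pd+depth=34
depth=34-11=23
pd*depth=11*23=253


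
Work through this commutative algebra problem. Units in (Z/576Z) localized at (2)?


Local ring = Z/64Z.
phi(64) = 2^5*(2-1) = 32


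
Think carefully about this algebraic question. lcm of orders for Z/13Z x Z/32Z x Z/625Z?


Exponent = lcm of the cyclic orders; pairwise coprime => product.
13^1*2^5*5^4=13*32*625=260000


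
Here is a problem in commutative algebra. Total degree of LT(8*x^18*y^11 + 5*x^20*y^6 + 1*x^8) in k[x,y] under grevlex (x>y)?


LT: 8*x^18*y^11
deg_x=18, deg_y=11
Total=18+11=29


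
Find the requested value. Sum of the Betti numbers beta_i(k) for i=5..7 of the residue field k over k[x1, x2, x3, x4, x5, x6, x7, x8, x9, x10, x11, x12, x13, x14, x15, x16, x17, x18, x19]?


Koszul resolution: beta_i(k)=C(n,i), n=19
C(19,5)=11628, C(19,6)=27132, C(19,7)=50388
Sum=89148


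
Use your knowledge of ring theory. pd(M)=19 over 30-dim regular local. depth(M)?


pd+depth=depth(R)=30
depth=30-19=11


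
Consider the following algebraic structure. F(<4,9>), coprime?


gcd(4,9)=1 => F=ab-a-b=4*9-4-9=36-13=23


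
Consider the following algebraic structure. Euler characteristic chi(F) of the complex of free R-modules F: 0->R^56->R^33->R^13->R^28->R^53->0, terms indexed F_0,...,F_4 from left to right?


chi = sum (-1)^i * rank:
(-1)^0*56=56
(-1)^1*33=-33
(-1)^2*13=13
(-1)^3*28=-28
(-1)^4*53=53
chi=61


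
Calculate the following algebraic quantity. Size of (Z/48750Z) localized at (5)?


5-primary part: 48750=5^4*78
Size=5^4=625


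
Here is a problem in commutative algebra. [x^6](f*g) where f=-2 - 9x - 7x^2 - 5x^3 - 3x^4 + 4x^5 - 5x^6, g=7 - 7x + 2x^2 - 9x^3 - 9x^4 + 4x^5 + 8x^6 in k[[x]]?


[x^6] = sum a_i*b_j, i+j=6
  -2*8=-16
  -9*4=-36
  -7*-9=63
  -5*-9=45
  -3*2=-6
  4*-7=-28
  -5*7=-35
Sum=-13


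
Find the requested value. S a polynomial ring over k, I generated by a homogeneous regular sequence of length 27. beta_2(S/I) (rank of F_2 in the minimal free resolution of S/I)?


Regular sequence => Koszul complex is the minimal free resolution.
Syz_1 minimally generated by Koszul relations f_i*e_j - f_j*e_i (i<j): mu(Syz_1) = beta_2 = C(m,2) = m(m-1)/2
m=27
27*26/2 = 351


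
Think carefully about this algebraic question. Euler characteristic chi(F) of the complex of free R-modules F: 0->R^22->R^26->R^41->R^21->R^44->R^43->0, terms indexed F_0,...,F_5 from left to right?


chi = sum (-1)^i * rank:
(-1)^0*22=22
(-1)^1*26=-26
(-1)^2*41=41
(-1)^3*21=-21
(-1)^4*44=44
(-1)^5*43=-43
chi=17


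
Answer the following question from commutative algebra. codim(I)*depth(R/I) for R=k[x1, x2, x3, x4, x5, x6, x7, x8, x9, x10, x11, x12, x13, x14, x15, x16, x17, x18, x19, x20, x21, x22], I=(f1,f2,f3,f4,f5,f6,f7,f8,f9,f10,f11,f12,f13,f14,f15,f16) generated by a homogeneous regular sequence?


codim=16, depth=dim(R/I)=22-16=6
Product=16*6=96


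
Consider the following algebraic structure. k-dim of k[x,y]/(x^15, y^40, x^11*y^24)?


k[x,y]/I, I = (x^15, y^40, x^11*y^24)
Rect: 15x40=600. Corner: (15-11)x(40-24)=64.
dim = 600-64 = 536


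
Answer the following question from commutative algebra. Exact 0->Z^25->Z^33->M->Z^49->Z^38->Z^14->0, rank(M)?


Alt sum=0:
(-1)^0*25 + (-1)^1*33 + (-1)^2*? + (-1)^3*49 + (-1)^4*38 + (-1)^5*14=0
rank(M)=33


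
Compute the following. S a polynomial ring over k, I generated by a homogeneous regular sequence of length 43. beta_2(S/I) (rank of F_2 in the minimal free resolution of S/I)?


Regular sequence => Koszul complex is the minimal free resolution.
Syz_1 minimally generated by Koszul relations f_i*e_j - f_j*e_i (i<j): mu(Syz_1) = beta_2 = C(m,2) = m(m-1)/2
m=43
43*42/2 = 903


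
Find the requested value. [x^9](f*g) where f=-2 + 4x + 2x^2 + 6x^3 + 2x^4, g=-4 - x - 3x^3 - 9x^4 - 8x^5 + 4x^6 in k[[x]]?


[x^9] = sum a_i*b_j, i+j=9
  6*4=24
  2*-8=-16
Sum=8


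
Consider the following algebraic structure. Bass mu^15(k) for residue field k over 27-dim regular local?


C(n,i)=C(27,15)=17383860


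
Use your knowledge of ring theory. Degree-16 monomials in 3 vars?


C(d+n-1,n-1)=C(18,2)=153


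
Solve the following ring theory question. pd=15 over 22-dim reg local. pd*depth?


pd+depth=22
depth=22-15=7
pd*depth=15*7=105


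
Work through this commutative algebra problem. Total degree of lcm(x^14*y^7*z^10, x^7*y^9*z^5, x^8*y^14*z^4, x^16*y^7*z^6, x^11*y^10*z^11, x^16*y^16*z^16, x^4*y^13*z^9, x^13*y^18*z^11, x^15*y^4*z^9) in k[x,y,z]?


lcm = componentwise max:
x: max(14,7,8,16,11,16,4,13,15)=16
y: max(7,9,14,7,10,16,13,18,4)=18
z: max(10,5,4,6,11,16,9,11,9)=16
Total=16+18+16=50


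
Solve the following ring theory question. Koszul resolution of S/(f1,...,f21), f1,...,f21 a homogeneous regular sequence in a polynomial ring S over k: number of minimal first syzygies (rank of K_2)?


Regular sequence => Koszul complex is the minimal free resolution.
Syz_1 minimally generated by Koszul relations f_i*e_j - f_j*e_i (i<j): mu(Syz_1) = beta_2 = C(m,2) = m(m-1)/2
m=21
21*20/2 = 210


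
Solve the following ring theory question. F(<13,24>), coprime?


gcd(13,24)=1 => F=ab-a-b=13*24-13-24=312-37=275


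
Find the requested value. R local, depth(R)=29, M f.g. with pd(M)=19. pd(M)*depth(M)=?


pd+depth=29
depth=29-19=10
pd*depth=19*10=190


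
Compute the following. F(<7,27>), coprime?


gcd(7,27)=1 => F=ab-a-b=7*27-7-27=189-34=155


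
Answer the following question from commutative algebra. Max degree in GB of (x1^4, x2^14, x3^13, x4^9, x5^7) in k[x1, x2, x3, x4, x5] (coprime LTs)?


Pure powers, coprime LTs => already GB.
Degrees: 4, 14, 13, 9, 7
Max=14


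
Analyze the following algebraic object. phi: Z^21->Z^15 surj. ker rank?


rank(ker) = 21-15 = 6


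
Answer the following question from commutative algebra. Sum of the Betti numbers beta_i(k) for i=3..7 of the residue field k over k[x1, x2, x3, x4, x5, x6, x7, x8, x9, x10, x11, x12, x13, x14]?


Koszul resolution: beta_i(k)=C(n,i), n=14
C(14,3)=364, C(14,4)=1001, C(14,5)=2002, C(14,6)=3003, C(14,7)=3432
Sum=9802


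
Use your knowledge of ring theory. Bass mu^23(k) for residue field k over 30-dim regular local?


C(n,i)=C(30,23)=2035800


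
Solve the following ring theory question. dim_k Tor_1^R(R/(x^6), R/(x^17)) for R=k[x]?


Tor_1(R/I,R/J)=(I cap J)/IJ=(x^17)/(x^23)
dim=23-17=min(6,17)=6


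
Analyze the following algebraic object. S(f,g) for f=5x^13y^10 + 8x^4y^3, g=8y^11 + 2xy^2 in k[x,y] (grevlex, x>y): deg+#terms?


LT(f)=5x^13y^10, LT(g)=8y^11
lcm(LM)=x^13y^11
S(f,g) (scaled by 40 to clear denominators) = 8y*f - 5x^13*g = -10x^14y^2 + 64x^4y^4
2 terms, deg 16.
16+2=18


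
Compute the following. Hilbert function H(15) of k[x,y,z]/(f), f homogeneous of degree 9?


C(17,2)-C(8,2)=136-28=108


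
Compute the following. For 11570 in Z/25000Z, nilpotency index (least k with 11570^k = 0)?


11570^k mod 25000:
k=1: 11570
k=2: 14900
k=3: 18000
k=4: 10000
k=5: 0
First zero at k = 5


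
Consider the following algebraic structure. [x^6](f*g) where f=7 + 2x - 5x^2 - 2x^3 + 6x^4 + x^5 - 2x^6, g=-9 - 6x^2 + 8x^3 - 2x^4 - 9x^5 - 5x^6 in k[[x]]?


[x^6] = sum a_i*b_j, i+j=6
  7*-5=-35
  2*-9=-18
  -5*-2=10
  -2*8=-16
  6*-6=-36
  -2*-9=18
Sum=-77


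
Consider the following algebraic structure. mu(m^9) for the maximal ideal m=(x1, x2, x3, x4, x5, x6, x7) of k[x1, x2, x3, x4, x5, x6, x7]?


Graded Nakayama: mu(m^d) = dim_k (m^d/m^(d+1)) = #degree-9 monomials in 7 vars
C(n+d-1,d)=C(15,9)=5005


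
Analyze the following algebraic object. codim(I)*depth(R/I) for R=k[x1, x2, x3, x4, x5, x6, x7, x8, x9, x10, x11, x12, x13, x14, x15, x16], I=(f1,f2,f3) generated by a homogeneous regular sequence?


codim=3, depth=dim(R/I)=16-3=13
Product=3*13=39
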